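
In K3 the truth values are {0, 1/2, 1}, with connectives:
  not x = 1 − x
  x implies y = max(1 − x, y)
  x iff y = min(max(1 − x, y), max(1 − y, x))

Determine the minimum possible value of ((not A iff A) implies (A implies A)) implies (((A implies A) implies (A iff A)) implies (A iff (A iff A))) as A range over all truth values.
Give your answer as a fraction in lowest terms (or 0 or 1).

0

Take A = 0:
not A = not 0 = 1
not A iff A = 1 iff 0 = 0
A implies A = 0 implies 0 = 1
(not A iff A) implies (A implies A) = 0 implies 1 = 1
A implies A = 0 implies 0 = 1
A iff A = 0 iff 0 = 1
(A implies A) implies (A iff A) = 1 implies 1 = 1
A iff A = 0 iff 0 = 1
A iff (A iff A) = 0 iff 1 = 0
((A implies A) implies (A iff A)) implies (A iff (A iff A)) = 1 implies 0 = 0
((not A iff A) implies (A implies A)) implies (((A implies A) implies (A iff A)) implies (A iff (A iff A))) = 1 implies 0 = 0
No assignment yields a value below 0, so this is the minimum.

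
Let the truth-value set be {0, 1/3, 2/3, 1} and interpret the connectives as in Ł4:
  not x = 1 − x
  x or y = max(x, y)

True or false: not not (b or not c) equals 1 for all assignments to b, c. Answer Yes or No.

Counterexample: take b = 0, c = 1/3.
not c = not 1/3 = 2/3
b or not c = 0 or 2/3 = 2/3
not (b or not c) = not 2/3 = 1/3
not not (b or not c) = not 1/3 = 2/3
This gives 2/3 ≠ 1.

No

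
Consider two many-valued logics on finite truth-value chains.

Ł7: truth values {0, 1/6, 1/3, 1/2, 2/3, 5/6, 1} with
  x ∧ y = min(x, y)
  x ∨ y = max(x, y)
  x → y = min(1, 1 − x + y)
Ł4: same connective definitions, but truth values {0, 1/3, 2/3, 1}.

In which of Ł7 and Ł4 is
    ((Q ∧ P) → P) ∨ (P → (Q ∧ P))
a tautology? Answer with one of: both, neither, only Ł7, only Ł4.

In Ł7: every assignment gives 1 — tautology.
In Ł4: every assignment gives 1 — tautology.

both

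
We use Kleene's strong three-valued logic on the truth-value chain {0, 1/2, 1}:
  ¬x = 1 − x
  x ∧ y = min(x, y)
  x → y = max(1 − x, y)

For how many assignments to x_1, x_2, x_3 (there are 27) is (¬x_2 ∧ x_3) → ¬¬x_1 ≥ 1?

19

value 1: 19 assignments (counts)
value 1/2: 7 assignments
value 0: 1 assignment
So 19 of the 27 assignments meet the threshold.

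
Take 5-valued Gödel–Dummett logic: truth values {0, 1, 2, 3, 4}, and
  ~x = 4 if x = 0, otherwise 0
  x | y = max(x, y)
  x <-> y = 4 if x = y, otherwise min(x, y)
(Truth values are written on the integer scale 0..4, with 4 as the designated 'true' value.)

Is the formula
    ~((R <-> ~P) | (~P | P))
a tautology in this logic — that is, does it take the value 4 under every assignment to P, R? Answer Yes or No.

No

Counterexample: take P = 0, R = 0.
~P = ~0 = 4
R <-> ~P = 0 <-> 4 = 0
~P = ~0 = 4
~P | P = 4 | 0 = 4
(R <-> ~P) | (~P | P) = 0 | 4 = 4
~((R <-> ~P) | (~P | P)) = ~4 = 0
This gives 0 ≠ 4.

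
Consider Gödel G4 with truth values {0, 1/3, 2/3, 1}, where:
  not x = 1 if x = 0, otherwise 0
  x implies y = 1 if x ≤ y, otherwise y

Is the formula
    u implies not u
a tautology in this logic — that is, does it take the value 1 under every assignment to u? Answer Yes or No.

No

Counterexample: take u = 1/3.
not u = not 1/3 = 0
u implies not u = 1/3 implies 0 = 0
This gives 0 ≠ 1.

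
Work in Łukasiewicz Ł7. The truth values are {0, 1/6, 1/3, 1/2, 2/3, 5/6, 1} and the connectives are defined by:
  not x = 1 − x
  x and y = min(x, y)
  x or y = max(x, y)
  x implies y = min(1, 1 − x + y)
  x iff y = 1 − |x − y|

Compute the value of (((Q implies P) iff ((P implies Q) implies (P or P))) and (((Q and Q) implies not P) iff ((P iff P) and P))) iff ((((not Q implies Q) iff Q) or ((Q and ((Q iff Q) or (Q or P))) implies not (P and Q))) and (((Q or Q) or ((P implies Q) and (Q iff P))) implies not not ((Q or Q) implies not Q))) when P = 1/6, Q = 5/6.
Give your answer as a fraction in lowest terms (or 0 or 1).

2/3

Q implies P = 5/6 implies 1/6 = 1/3
P implies Q = 1/6 implies 5/6 = 1
P or P = 1/6 or 1/6 = 1/6
(P implies Q) implies (P or P) = 1 implies 1/6 = 1/6
(Q implies P) iff ((P implies Q) implies (P or P)) = 1/3 iff 1/6 = 5/6
Q and Q = 5/6 and 5/6 = 5/6
not P = not 1/6 = 5/6
(Q and Q) implies not P = 5/6 implies 5/6 = 1
P iff P = 1/6 iff 1/6 = 1
(P iff P) and P = 1 and 1/6 = 1/6
((Q and Q) implies not P) iff ((P iff P) and P) = 1 iff 1/6 = 1/6
((Q implies P) iff ((P implies Q) implies (P or P))) and (((Q and Q) implies not P) iff ((P iff P) and P)) = 5/6 and 1/6 = 1/6
not Q = not 5/6 = 1/6
not Q implies Q = 1/6 implies 5/6 = 1
(not Q implies Q) iff Q = 1 iff 5/6 = 5/6
Q iff Q = 5/6 iff 5/6 = 1
Q or P = 5/6 or 1/6 = 5/6
(Q iff Q) or (Q or P) = 1 or 5/6 = 1
Q and ((Q iff Q) or (Q or P)) = 5/6 and 1 = 5/6
P and Q = 1/6 and 5/6 = 1/6
not (P and Q) = not 1/6 = 5/6
(Q and ((Q iff Q) or (Q or P))) implies not (P and Q) = 5/6 implies 5/6 = 1
((not Q implies Q) iff Q) or ((Q and ((Q iff Q) or (Q or P))) implies not (P and Q)) = 5/6 or 1 = 1
Q or Q = 5/6 or 5/6 = 5/6
P implies Q = 1/6 implies 5/6 = 1
Q iff P = 5/6 iff 1/6 = 1/3
(P implies Q) and (Q iff P) = 1 and 1/3 = 1/3
(Q or Q) or ((P implies Q) and (Q iff P)) = 5/6 or 1/3 = 5/6
Q or Q = 5/6 or 5/6 = 5/6
not Q = not 5/6 = 1/6
(Q or Q) implies not Q = 5/6 implies 1/6 = 1/3
not ((Q or Q) implies not Q) = not 1/3 = 2/3
not not ((Q or Q) implies not Q) = not 2/3 = 1/3
((Q or Q) or ((P implies Q) and (Q iff P))) implies not not ((Q or Q) implies not Q) = 5/6 implies 1/3 = 1/2
(((not Q implies Q) iff Q) or ((Q and ((Q iff Q) or (Q or P))) implies not (P and Q))) and (((Q or Q) or ((P implies Q) and (Q iff P))) implies not not ((Q or Q) implies not Q)) = 1 and 1/2 = 1/2
(((Q implies P) iff ((P implies Q) implies (P or P))) and (((Q and Q) implies not P) iff ((P iff P) and P))) iff ((((not Q implies Q) iff Q) or ((Q and ((Q iff Q) or (Q or P))) implies not (P and Q))) and (((Q or Q) or ((P implies Q) and (Q iff P))) implies not not ((Q or Q) implies not Q))) = 1/6 iff 1/2 = 2/3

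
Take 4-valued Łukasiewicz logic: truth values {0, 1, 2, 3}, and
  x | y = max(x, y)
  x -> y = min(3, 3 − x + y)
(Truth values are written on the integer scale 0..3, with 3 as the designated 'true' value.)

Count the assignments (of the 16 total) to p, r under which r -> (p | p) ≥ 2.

p = 0, r = 0 ↦ 3  ≥
p = 0, r = 1 ↦ 2  ≥
p = 0, r = 2 ↦ 1  <
p = 0, r = 3 ↦ 0  <
p = 1, r = 0 ↦ 3  ≥
p = 1, r = 1 ↦ 3  ≥
p = 1, r = 2 ↦ 2  ≥
p = 1, r = 3 ↦ 1  <
p = 2, r = 0 ↦ 3  ≥
p = 2, r = 1 ↦ 3  ≥
p = 2, r = 2 ↦ 3  ≥
p = 2, r = 3 ↦ 2  ≥
p = 3, r = 0 ↦ 3  ≥
p = 3, r = 1 ↦ 3  ≥
p = 3, r = 2 ↦ 3  ≥
p = 3, r = 3 ↦ 3  ≥
So 13 of the 16 assignments meet the threshold.

13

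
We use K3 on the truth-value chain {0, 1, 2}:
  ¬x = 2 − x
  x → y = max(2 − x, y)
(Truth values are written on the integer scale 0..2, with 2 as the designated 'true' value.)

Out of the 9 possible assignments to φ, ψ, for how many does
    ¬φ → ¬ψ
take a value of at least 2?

φ = 0, ψ = 0 ↦ 2  ≥
φ = 0, ψ = 1 ↦ 1  <
φ = 0, ψ = 2 ↦ 0  <
φ = 1, ψ = 0 ↦ 2  ≥
φ = 1, ψ = 1 ↦ 1  <
φ = 1, ψ = 2 ↦ 1  <
φ = 2, ψ = 0 ↦ 2  ≥
φ = 2, ψ = 1 ↦ 2  ≥
φ = 2, ψ = 2 ↦ 2  ≥
So 5 of the 9 assignments meet the threshold.

5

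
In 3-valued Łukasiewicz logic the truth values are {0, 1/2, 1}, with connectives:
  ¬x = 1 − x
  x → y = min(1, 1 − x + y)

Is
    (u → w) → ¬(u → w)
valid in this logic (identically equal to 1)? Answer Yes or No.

No

Counterexample: take u = 0, w = 0.
u → w = 0 → 0 = 1
u → w = 0 → 0 = 1
¬(u → w) = ¬1 = 0
(u → w) → ¬(u → w) = 1 → 0 = 0
This gives 0 ≠ 1.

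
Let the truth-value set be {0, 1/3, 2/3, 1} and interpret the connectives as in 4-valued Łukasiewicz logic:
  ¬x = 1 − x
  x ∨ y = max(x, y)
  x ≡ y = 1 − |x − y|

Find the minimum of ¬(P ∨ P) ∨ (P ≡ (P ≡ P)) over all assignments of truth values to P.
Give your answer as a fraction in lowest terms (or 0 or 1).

Take P = 1/3:
P ∨ P = 1/3 ∨ 1/3 = 1/3
¬(P ∨ P) = ¬1/3 = 2/3
P ≡ P = 1/3 ≡ 1/3 = 1
P ≡ (P ≡ P) = 1/3 ≡ 1 = 1/3
¬(P ∨ P) ∨ (P ≡ (P ≡ P)) = 2/3 ∨ 1/3 = 2/3
No assignment yields a value below 2/3, so this is the minimum.

2/3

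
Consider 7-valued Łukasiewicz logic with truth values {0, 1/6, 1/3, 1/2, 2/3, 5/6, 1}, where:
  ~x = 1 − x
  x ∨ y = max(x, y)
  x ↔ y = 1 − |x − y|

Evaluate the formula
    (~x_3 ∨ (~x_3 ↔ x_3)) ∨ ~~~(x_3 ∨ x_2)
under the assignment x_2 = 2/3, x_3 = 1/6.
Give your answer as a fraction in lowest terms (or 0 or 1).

~x_3 = ~1/6 = 5/6
~x_3 = ~1/6 = 5/6
~x_3 ↔ x_3 = 5/6 ↔ 1/6 = 1/3
~x_3 ∨ (~x_3 ↔ x_3) = 5/6 ∨ 1/3 = 5/6
x_3 ∨ x_2 = 1/6 ∨ 2/3 = 2/3
~(x_3 ∨ x_2) = ~2/3 = 1/3
~~(x_3 ∨ x_2) = ~1/3 = 2/3
~~~(x_3 ∨ x_2) = ~2/3 = 1/3
(~x_3 ∨ (~x_3 ↔ x_3)) ∨ ~~~(x_3 ∨ x_2) = 5/6 ∨ 1/3 = 5/6

5/6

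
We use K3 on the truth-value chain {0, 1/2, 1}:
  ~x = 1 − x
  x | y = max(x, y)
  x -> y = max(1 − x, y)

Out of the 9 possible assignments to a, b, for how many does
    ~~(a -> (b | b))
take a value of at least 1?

a = 0, b = 0 ↦ 1  ≥
a = 0, b = 1/2 ↦ 1  ≥
a = 0, b = 1 ↦ 1  ≥
a = 1/2, b = 0 ↦ 1/2  <
a = 1/2, b = 1/2 ↦ 1/2  <
a = 1/2, b = 1 ↦ 1  ≥
a = 1, b = 0 ↦ 0  <
a = 1, b = 1/2 ↦ 1/2  <
a = 1, b = 1 ↦ 1  ≥
So 5 of the 9 assignments meet the threshold.

5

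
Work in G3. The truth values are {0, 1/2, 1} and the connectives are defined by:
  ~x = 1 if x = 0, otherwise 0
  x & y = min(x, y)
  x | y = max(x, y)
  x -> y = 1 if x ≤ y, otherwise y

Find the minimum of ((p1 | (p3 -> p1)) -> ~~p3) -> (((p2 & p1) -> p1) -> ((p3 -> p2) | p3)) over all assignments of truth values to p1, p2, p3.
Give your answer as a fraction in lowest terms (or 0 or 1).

1/2

Take p1 = 0, p2 = 0, p3 = 1/2:
p3 -> p1 = 1/2 -> 0 = 0
p1 | (p3 -> p1) = 0 | 0 = 0
~p3 = ~1/2 = 0
~~p3 = ~0 = 1
(p1 | (p3 -> p1)) -> ~~p3 = 0 -> 1 = 1
p2 & p1 = 0 & 0 = 0
(p2 & p1) -> p1 = 0 -> 0 = 1
p3 -> p2 = 1/2 -> 0 = 0
(p3 -> p2) | p3 = 0 | 1/2 = 1/2
((p2 & p1) -> p1) -> ((p3 -> p2) | p3) = 1 -> 1/2 = 1/2
((p1 | (p3 -> p1)) -> ~~p3) -> (((p2 & p1) -> p1) -> ((p3 -> p2) | p3)) = 1 -> 1/2 = 1/2
No assignment yields a value below 1/2, so this is the minimum.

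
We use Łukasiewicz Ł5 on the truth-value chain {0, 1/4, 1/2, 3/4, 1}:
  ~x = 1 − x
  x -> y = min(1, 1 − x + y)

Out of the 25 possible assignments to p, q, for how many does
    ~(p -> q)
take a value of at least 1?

value 1: 1 assignment (counts)
value 3/4: 2 assignments
value 1/2: 3 assignments
value 1/4: 4 assignments
value 0: 15 assignments
So 1 of the 25 assignments meets the threshold.

1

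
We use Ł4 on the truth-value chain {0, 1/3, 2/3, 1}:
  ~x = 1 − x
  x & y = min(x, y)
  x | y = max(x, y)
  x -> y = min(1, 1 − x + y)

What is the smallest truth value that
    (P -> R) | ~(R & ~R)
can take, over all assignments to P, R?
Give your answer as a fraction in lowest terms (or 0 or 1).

2/3

Take P = 2/3, R = 1/3:
P -> R = 2/3 -> 1/3 = 2/3
~R = ~1/3 = 2/3
R & ~R = 1/3 & 2/3 = 1/3
~(R & ~R) = ~1/3 = 2/3
(P -> R) | ~(R & ~R) = 2/3 | 2/3 = 2/3
No assignment yields a value below 2/3, so this is the minimum.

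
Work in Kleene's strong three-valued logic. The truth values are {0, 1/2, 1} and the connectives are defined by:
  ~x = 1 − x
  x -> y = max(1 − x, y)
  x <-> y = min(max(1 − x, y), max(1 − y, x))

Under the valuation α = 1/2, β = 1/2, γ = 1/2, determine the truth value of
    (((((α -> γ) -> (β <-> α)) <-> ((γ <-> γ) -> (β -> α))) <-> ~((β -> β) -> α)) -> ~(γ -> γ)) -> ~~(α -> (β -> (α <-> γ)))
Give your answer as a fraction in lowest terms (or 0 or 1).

1/2

α -> γ = 1/2 -> 1/2 = 1/2
β <-> α = 1/2 <-> 1/2 = 1/2
(α -> γ) -> (β <-> α) = 1/2 -> 1/2 = 1/2
γ <-> γ = 1/2 <-> 1/2 = 1/2
β -> α = 1/2 -> 1/2 = 1/2
(γ <-> γ) -> (β -> α) = 1/2 -> 1/2 = 1/2
((α -> γ) -> (β <-> α)) <-> ((γ <-> γ) -> (β -> α)) = 1/2 <-> 1/2 = 1/2
β -> β = 1/2 -> 1/2 = 1/2
(β -> β) -> α = 1/2 -> 1/2 = 1/2
~((β -> β) -> α) = ~1/2 = 1/2
(((α -> γ) -> (β <-> α)) <-> ((γ <-> γ) -> (β -> α))) <-> ~((β -> β) -> α) = 1/2 <-> 1/2 = 1/2
γ -> γ = 1/2 -> 1/2 = 1/2
~(γ -> γ) = ~1/2 = 1/2
((((α -> γ) -> (β <-> α)) <-> ((γ <-> γ) -> (β -> α))) <-> ~((β -> β) -> α)) -> ~(γ -> γ) = 1/2 -> 1/2 = 1/2
α <-> γ = 1/2 <-> 1/2 = 1/2
β -> (α <-> γ) = 1/2 -> 1/2 = 1/2
α -> (β -> (α <-> γ)) = 1/2 -> 1/2 = 1/2
~(α -> (β -> (α <-> γ))) = ~1/2 = 1/2
~~(α -> (β -> (α <-> γ))) = ~1/2 = 1/2
(((((α -> γ) -> (β <-> α)) <-> ((γ <-> γ) -> (β -> α))) <-> ~((β -> β) -> α)) -> ~(γ -> γ)) -> ~~(α -> (β -> (α <-> γ))) = 1/2 -> 1/2 = 1/2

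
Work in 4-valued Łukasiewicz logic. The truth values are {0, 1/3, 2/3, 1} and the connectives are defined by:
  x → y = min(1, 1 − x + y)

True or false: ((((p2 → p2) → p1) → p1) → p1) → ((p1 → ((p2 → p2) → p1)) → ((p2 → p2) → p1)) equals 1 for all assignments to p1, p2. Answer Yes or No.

Yes

p1 = 0, p2 = 0 ↦ 1
p1 = 0, p2 = 1/3 ↦ 1
p1 = 0, p2 = 2/3 ↦ 1
p1 = 0, p2 = 1 ↦ 1
p1 = 1/3, p2 = 0 ↦ 1
p1 = 1/3, p2 = 1/3 ↦ 1
p1 = 1/3, p2 = 2/3 ↦ 1
p1 = 1/3, p2 = 1 ↦ 1
p1 = 2/3, p2 = 0 ↦ 1
p1 = 2/3, p2 = 1/3 ↦ 1
p1 = 2/3, p2 = 2/3 ↦ 1
p1 = 2/3, p2 = 1 ↦ 1
p1 = 1, p2 = 0 ↦ 1
p1 = 1, p2 = 1/3 ↦ 1
p1 = 1, p2 = 2/3 ↦ 1
p1 = 1, p2 = 1 ↦ 1
Every assignment gives a value ≥ 1.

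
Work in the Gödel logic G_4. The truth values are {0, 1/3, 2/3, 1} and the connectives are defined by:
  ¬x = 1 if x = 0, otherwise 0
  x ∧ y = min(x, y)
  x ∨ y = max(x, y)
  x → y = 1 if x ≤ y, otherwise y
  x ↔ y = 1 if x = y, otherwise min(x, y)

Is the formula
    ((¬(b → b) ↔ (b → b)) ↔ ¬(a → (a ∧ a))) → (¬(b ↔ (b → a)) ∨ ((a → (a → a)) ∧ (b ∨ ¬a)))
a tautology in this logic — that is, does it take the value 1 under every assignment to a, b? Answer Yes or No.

Counterexample: take a = 1/3, b = 1/3.
b → b = 1/3 → 1/3 = 1
¬(b → b) = ¬1 = 0
b → b = 1/3 → 1/3 = 1
¬(b → b) ↔ (b → b) = 0 ↔ 1 = 0
a ∧ a = 1/3 ∧ 1/3 = 1/3
a → (a ∧ a) = 1/3 → 1/3 = 1
¬(a → (a ∧ a)) = ¬1 = 0
(¬(b → b) ↔ (b → b)) ↔ ¬(a → (a ∧ a)) = 0 ↔ 0 = 1
b → a = 1/3 → 1/3 = 1
b ↔ (b → a) = 1/3 ↔ 1 = 1/3
¬(b ↔ (b → a)) = ¬1/3 = 0
a → a = 1/3 → 1/3 = 1
a → (a → a) = 1/3 → 1 = 1
¬a = ¬1/3 = 0
b ∨ ¬a = 1/3 ∨ 0 = 1/3
(a → (a → a)) ∧ (b ∨ ¬a) = 1 ∧ 1/3 = 1/3
¬(b ↔ (b → a)) ∨ ((a → (a → a)) ∧ (b ∨ ¬a)) = 0 ∨ 1/3 = 1/3
((¬(b → b) ↔ (b → b)) ↔ ¬(a → (a ∧ a))) → (¬(b ↔ (b → a)) ∨ ((a → (a → a)) ∧ (b ∨ ¬a))) = 1 → 1/3 = 1/3
This gives 1/3 ≠ 1.

No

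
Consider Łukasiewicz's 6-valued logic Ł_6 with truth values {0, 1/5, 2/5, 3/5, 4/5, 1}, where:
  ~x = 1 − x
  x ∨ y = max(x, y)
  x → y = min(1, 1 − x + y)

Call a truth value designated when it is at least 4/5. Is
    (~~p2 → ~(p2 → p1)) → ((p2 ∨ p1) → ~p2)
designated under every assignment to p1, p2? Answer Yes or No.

No

Counterexample: take p1 = 0, p2 = 4/5.
~p2 = ~4/5 = 1/5
~~p2 = ~1/5 = 4/5
p2 → p1 = 4/5 → 0 = 1/5
~(p2 → p1) = ~1/5 = 4/5
~~p2 → ~(p2 → p1) = 4/5 → 4/5 = 1
p2 ∨ p1 = 4/5 ∨ 0 = 4/5
~p2 = ~4/5 = 1/5
(p2 ∨ p1) → ~p2 = 4/5 → 1/5 = 2/5
(~~p2 → ~(p2 → p1)) → ((p2 ∨ p1) → ~p2) = 1 → 2/5 = 2/5
This gives 2/5, which is below 4/5.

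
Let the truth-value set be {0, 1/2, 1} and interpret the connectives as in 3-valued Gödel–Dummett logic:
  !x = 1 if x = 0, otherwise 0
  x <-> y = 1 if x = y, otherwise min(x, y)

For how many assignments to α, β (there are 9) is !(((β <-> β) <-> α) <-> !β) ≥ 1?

5

α = 0, β = 0 ↦ 1  ≥
α = 0, β = 1/2 ↦ 0  <
α = 0, β = 1 ↦ 0  <
α = 1/2, β = 0 ↦ 0  <
α = 1/2, β = 1/2 ↦ 1  ≥
α = 1/2, β = 1 ↦ 1  ≥
α = 1, β = 0 ↦ 0  <
α = 1, β = 1/2 ↦ 1  ≥
α = 1, β = 1 ↦ 1  ≥
So 5 of the 9 assignments meet the threshold.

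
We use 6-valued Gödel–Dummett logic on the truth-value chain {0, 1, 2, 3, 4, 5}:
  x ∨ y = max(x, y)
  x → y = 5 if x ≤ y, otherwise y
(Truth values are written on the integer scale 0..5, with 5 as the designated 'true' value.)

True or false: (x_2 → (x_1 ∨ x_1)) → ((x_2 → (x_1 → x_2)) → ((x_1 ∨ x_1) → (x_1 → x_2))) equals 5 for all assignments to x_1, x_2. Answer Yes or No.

Counterexample: take x_1 = 1, x_2 = 0.
x_1 ∨ x_1 = 1 ∨ 1 = 1
x_2 → (x_1 ∨ x_1) = 0 → 1 = 5
x_1 → x_2 = 1 → 0 = 0
x_2 → (x_1 → x_2) = 0 → 0 = 5
x_1 ∨ x_1 = 1 ∨ 1 = 1
(x_1 ∨ x_1) → (x_1 → x_2) = 1 → 0 = 0
(x_2 → (x_1 → x_2)) → ((x_1 ∨ x_1) → (x_1 → x_2)) = 5 → 0 = 0
(x_2 → (x_1 ∨ x_1)) → ((x_2 → (x_1 → x_2)) → ((x_1 ∨ x_1) → (x_1 → x_2))) = 5 → 0 = 0
This gives 0 ≠ 5.

No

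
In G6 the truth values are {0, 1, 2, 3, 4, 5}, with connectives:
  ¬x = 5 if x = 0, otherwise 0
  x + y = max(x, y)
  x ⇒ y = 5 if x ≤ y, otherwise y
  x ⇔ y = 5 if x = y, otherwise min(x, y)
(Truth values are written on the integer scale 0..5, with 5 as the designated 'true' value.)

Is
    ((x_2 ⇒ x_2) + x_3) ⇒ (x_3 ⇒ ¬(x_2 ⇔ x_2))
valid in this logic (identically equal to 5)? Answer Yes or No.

No

Counterexample: take x_2 = 0, x_3 = 1.
x_2 ⇒ x_2 = 0 ⇒ 0 = 5
(x_2 ⇒ x_2) + x_3 = 5 + 1 = 5
x_2 ⇔ x_2 = 0 ⇔ 0 = 5
¬(x_2 ⇔ x_2) = ¬5 = 0
x_3 ⇒ ¬(x_2 ⇔ x_2) = 1 ⇒ 0 = 0
((x_2 ⇒ x_2) + x_3) ⇒ (x_3 ⇒ ¬(x_2 ⇔ x_2)) = 5 ⇒ 0 = 0
This gives 0 ≠ 5.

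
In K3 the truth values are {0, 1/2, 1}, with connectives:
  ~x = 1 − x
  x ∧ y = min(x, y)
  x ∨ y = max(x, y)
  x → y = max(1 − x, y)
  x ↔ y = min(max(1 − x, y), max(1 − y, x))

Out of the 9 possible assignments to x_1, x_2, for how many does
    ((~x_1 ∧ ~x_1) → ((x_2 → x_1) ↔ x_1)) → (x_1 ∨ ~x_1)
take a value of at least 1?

6

x_1 = 0, x_2 = 0 ↦ 1  ≥
x_1 = 0, x_2 = 1/2 ↦ 1  ≥
x_1 = 0, x_2 = 1 ↦ 1  ≥
x_1 = 1/2, x_2 = 0 ↦ 1/2  <
x_1 = 1/2, x_2 = 1/2 ↦ 1/2  <
x_1 = 1/2, x_2 = 1 ↦ 1/2  <
x_1 = 1, x_2 = 0 ↦ 1  ≥
x_1 = 1, x_2 = 1/2 ↦ 1  ≥
x_1 = 1, x_2 = 1 ↦ 1  ≥
So 6 of the 9 assignments meet the threshold.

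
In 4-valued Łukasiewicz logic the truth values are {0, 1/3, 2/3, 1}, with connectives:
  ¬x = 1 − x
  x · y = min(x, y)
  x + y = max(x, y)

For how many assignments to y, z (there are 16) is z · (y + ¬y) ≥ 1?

y = 0, z = 0 ↦ 0  <
y = 0, z = 1/3 ↦ 1/3  <
y = 0, z = 2/3 ↦ 2/3  <
y = 0, z = 1 ↦ 1  ≥
y = 1/3, z = 0 ↦ 0  <
y = 1/3, z = 1/3 ↦ 1/3  <
y = 1/3, z = 2/3 ↦ 2/3  <
y = 1/3, z = 1 ↦ 2/3  <
y = 2/3, z = 0 ↦ 0  <
y = 2/3, z = 1/3 ↦ 1/3  <
y = 2/3, z = 2/3 ↦ 2/3  <
y = 2/3, z = 1 ↦ 2/3  <
y = 1, z = 0 ↦ 0  <
y = 1, z = 1/3 ↦ 1/3  <
y = 1, z = 2/3 ↦ 2/3  <
y = 1, z = 1 ↦ 1  ≥
So 2 of the 16 assignments meet the threshold.

2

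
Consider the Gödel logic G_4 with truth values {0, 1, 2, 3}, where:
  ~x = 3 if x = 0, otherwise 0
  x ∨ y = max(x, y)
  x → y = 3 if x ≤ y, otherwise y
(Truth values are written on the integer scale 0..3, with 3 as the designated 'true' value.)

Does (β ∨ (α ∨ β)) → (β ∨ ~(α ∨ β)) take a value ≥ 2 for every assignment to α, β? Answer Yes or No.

No

Counterexample: take α = 1, β = 0.
α ∨ β = 1 ∨ 0 = 1
β ∨ (α ∨ β) = 0 ∨ 1 = 1
α ∨ β = 1 ∨ 0 = 1
~(α ∨ β) = ~1 = 0
β ∨ ~(α ∨ β) = 0 ∨ 0 = 0
(β ∨ (α ∨ β)) → (β ∨ ~(α ∨ β)) = 1 → 0 = 0
This gives 0, which is below 2.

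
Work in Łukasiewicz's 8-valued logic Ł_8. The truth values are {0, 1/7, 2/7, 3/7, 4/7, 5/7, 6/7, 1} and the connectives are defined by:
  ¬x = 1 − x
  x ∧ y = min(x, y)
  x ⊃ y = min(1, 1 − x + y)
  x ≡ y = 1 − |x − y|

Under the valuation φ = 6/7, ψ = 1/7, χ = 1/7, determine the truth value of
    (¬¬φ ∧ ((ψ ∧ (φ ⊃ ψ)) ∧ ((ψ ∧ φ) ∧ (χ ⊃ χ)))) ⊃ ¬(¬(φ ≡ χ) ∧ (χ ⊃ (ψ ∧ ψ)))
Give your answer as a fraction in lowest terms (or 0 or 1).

¬φ = ¬6/7 = 1/7
¬¬φ = ¬1/7 = 6/7
φ ⊃ ψ = 6/7 ⊃ 1/7 = 2/7
ψ ∧ (φ ⊃ ψ) = 1/7 ∧ 2/7 = 1/7
ψ ∧ φ = 1/7 ∧ 6/7 = 1/7
χ ⊃ χ = 1/7 ⊃ 1/7 = 1
(ψ ∧ φ) ∧ (χ ⊃ χ) = 1/7 ∧ 1 = 1/7
(ψ ∧ (φ ⊃ ψ)) ∧ ((ψ ∧ φ) ∧ (χ ⊃ χ)) = 1/7 ∧ 1/7 = 1/7
¬¬φ ∧ ((ψ ∧ (φ ⊃ ψ)) ∧ ((ψ ∧ φ) ∧ (χ ⊃ χ))) = 6/7 ∧ 1/7 = 1/7
φ ≡ χ = 6/7 ≡ 1/7 = 2/7
¬(φ ≡ χ) = ¬2/7 = 5/7
ψ ∧ ψ = 1/7 ∧ 1/7 = 1/7
χ ⊃ (ψ ∧ ψ) = 1/7 ⊃ 1/7 = 1
¬(φ ≡ χ) ∧ (χ ⊃ (ψ ∧ ψ)) = 5/7 ∧ 1 = 5/7
¬(¬(φ ≡ χ) ∧ (χ ⊃ (ψ ∧ ψ))) = ¬5/7 = 2/7
(¬¬φ ∧ ((ψ ∧ (φ ⊃ ψ)) ∧ ((ψ ∧ φ) ∧ (χ ⊃ χ)))) ⊃ ¬(¬(φ ≡ χ) ∧ (χ ⊃ (ψ ∧ ψ))) = 1/7 ⊃ 2/7 = 1

1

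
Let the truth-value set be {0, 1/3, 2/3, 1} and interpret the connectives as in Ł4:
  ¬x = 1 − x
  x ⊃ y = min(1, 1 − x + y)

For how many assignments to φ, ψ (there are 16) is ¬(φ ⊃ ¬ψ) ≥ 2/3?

3

φ = 0, ψ = 0 ↦ 0  <
φ = 0, ψ = 1/3 ↦ 0  <
φ = 0, ψ = 2/3 ↦ 0  <
φ = 0, ψ = 1 ↦ 0  <
φ = 1/3, ψ = 0 ↦ 0  <
φ = 1/3, ψ = 1/3 ↦ 0  <
φ = 1/3, ψ = 2/3 ↦ 0  <
φ = 1/3, ψ = 1 ↦ 1/3  <
φ = 2/3, ψ = 0 ↦ 0  <
φ = 2/3, ψ = 1/3 ↦ 0  <
φ = 2/3, ψ = 2/3 ↦ 1/3  <
φ = 2/3, ψ = 1 ↦ 2/3  ≥
φ = 1, ψ = 0 ↦ 0  <
φ = 1, ψ = 1/3 ↦ 1/3  <
φ = 1, ψ = 2/3 ↦ 2/3  ≥
φ = 1, ψ = 1 ↦ 1  ≥
So 3 of the 16 assignments meet the threshold.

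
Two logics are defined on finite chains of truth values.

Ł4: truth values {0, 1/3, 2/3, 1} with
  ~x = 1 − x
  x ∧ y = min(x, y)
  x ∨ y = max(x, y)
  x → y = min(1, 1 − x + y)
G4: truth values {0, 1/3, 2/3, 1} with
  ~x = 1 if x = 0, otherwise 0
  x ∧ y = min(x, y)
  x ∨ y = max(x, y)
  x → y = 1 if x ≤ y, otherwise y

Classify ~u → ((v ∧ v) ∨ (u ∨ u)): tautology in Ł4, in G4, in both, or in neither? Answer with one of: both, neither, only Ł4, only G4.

In Ł4: at u = 0, v = 0 the value is 0 — not a tautology.
In G4: at u = 0, v = 0 the value is 0 — not a tautology.

neither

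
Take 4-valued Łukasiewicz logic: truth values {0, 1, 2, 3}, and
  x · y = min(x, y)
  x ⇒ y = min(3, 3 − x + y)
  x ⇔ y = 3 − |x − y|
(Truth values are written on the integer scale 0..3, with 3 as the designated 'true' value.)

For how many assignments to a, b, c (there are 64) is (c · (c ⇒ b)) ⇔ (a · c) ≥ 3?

value 3: 39 assignments (counts)
value 2: 16 assignments
value 1: 7 assignments
value 0: 2 assignments
So 39 of the 64 assignments meet the threshold.

39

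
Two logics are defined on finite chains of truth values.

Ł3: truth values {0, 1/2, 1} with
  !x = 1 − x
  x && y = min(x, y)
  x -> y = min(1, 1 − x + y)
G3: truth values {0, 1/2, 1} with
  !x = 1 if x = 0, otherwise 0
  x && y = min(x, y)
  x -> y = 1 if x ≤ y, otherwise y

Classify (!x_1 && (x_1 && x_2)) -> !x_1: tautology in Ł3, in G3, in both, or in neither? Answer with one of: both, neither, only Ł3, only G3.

both

In Ł3: every assignment gives 1 — tautology.
In G3: every assignment gives 1 — tautology.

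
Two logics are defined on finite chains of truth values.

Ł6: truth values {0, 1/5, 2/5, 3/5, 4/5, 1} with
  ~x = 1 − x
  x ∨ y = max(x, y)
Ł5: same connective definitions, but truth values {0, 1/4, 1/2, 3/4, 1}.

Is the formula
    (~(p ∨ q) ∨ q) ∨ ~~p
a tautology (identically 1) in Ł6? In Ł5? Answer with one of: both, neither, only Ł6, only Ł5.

neither

In Ł6: at p = 0, q = 1/5 the value is 4/5 — not a tautology.
In Ł5: at p = 0, q = 1/4 the value is 3/4 — not a tautology.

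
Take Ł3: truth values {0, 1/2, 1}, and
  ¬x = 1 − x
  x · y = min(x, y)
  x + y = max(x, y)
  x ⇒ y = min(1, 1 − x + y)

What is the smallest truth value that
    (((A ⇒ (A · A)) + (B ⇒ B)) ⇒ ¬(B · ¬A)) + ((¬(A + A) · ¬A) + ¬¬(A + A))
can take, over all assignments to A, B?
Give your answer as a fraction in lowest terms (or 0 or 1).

Take A = 1/2, B = 1/2:
A · A = 1/2 · 1/2 = 1/2
A ⇒ (A · A) = 1/2 ⇒ 1/2 = 1
B ⇒ B = 1/2 ⇒ 1/2 = 1
(A ⇒ (A · A)) + (B ⇒ B) = 1 + 1 = 1
¬A = ¬1/2 = 1/2
B · ¬A = 1/2 · 1/2 = 1/2
¬(B · ¬A) = ¬1/2 = 1/2
((A ⇒ (A · A)) + (B ⇒ B)) ⇒ ¬(B · ¬A) = 1 ⇒ 1/2 = 1/2
A + A = 1/2 + 1/2 = 1/2
¬(A + A) = ¬1/2 = 1/2
¬A = ¬1/2 = 1/2
¬(A + A) · ¬A = 1/2 · 1/2 = 1/2
A + A = 1/2 + 1/2 = 1/2
¬(A + A) = ¬1/2 = 1/2
¬¬(A + A) = ¬1/2 = 1/2
(¬(A + A) · ¬A) + ¬¬(A + A) = 1/2 + 1/2 = 1/2
(((A ⇒ (A · A)) + (B ⇒ B)) ⇒ ¬(B · ¬A)) + ((¬(A + A) · ¬A) + ¬¬(A + A)) = 1/2 + 1/2 = 1/2
No assignment yields a value below 1/2, so this is the minimum.

1/2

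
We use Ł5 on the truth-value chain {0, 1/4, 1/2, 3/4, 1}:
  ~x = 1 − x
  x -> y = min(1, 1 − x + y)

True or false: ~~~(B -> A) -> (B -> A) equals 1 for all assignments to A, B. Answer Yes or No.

Counterexample: take A = 0, B = 3/4.
B -> A = 3/4 -> 0 = 1/4
~(B -> A) = ~1/4 = 3/4
~~(B -> A) = ~3/4 = 1/4
~~~(B -> A) = ~1/4 = 3/4
B -> A = 3/4 -> 0 = 1/4
~~~(B -> A) -> (B -> A) = 3/4 -> 1/4 = 1/2
This gives 1/2 ≠ 1.

No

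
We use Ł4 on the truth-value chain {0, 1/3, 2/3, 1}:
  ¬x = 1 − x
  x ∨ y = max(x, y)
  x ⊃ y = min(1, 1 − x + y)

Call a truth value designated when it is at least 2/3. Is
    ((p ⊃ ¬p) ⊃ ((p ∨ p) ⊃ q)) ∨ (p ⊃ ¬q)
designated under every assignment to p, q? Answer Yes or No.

p = 0, q = 0 ↦ 1
p = 0, q = 1/3 ↦ 1
p = 0, q = 2/3 ↦ 1
p = 0, q = 1 ↦ 1
p = 1/3, q = 0 ↦ 1
p = 1/3, q = 1/3 ↦ 1
p = 1/3, q = 2/3 ↦ 1
p = 1/3, q = 1 ↦ 1
p = 2/3, q = 0 ↦ 1
p = 2/3, q = 1/3 ↦ 1
p = 2/3, q = 2/3 ↦ 1
p = 2/3, q = 1 ↦ 1
p = 1, q = 0 ↦ 1
p = 1, q = 1/3 ↦ 1
p = 1, q = 2/3 ↦ 1
p = 1, q = 1 ↦ 1
Every assignment gives a value ≥ 2/3.

Yes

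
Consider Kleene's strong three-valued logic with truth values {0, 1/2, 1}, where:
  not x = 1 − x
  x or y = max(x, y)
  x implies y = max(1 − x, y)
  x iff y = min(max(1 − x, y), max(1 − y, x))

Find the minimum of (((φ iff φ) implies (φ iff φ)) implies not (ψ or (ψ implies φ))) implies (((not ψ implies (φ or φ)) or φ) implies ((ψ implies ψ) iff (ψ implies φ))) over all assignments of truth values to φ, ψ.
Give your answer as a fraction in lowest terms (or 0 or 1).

Take φ = 0, ψ = 1/2:
φ iff φ = 0 iff 0 = 1
φ iff φ = 0 iff 0 = 1
(φ iff φ) implies (φ iff φ) = 1 implies 1 = 1
ψ implies φ = 1/2 implies 0 = 1/2
ψ or (ψ implies φ) = 1/2 or 1/2 = 1/2
not (ψ or (ψ implies φ)) = not 1/2 = 1/2
((φ iff φ) implies (φ iff φ)) implies not (ψ or (ψ implies φ)) = 1 implies 1/2 = 1/2
not ψ = not 1/2 = 1/2
φ or φ = 0 or 0 = 0
not ψ implies (φ or φ) = 1/2 implies 0 = 1/2
(not ψ implies (φ or φ)) or φ = 1/2 or 0 = 1/2
ψ implies ψ = 1/2 implies 1/2 = 1/2
ψ implies φ = 1/2 implies 0 = 1/2
(ψ implies ψ) iff (ψ implies φ) = 1/2 iff 1/2 = 1/2
((not ψ implies (φ or φ)) or φ) implies ((ψ implies ψ) iff (ψ implies φ)) = 1/2 implies 1/2 = 1/2
(((φ iff φ) implies (φ iff φ)) implies not (ψ or (ψ implies φ))) implies (((not ψ implies (φ or φ)) or φ) implies ((ψ implies ψ) iff (ψ implies φ))) = 1/2 implies 1/2 = 1/2
No assignment yields a value below 1/2, so this is the minimum.

1/2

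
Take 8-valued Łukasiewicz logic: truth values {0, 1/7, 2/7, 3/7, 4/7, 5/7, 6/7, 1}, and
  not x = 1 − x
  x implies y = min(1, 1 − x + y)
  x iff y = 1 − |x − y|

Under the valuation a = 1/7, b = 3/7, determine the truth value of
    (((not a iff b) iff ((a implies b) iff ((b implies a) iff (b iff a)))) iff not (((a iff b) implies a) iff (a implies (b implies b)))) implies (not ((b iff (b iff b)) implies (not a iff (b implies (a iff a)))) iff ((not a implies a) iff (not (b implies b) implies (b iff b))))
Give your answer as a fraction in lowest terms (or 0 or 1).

not a = not 1/7 = 6/7
not a iff b = 6/7 iff 3/7 = 4/7
a implies b = 1/7 implies 3/7 = 1
b implies a = 3/7 implies 1/7 = 5/7
b iff a = 3/7 iff 1/7 = 5/7
(b implies a) iff (b iff a) = 5/7 iff 5/7 = 1
(a implies b) iff ((b implies a) iff (b iff a)) = 1 iff 1 = 1
(not a iff b) iff ((a implies b) iff ((b implies a) iff (b iff a))) = 4/7 iff 1 = 4/7
a iff b = 1/7 iff 3/7 = 5/7
(a iff b) implies a = 5/7 implies 1/7 = 3/7
b implies b = 3/7 implies 3/7 = 1
a implies (b implies b) = 1/7 implies 1 = 1
((a iff b) implies a) iff (a implies (b implies b)) = 3/7 iff 1 = 3/7
not (((a iff b) implies a) iff (a implies (b implies b))) = not 3/7 = 4/7
((not a iff b) iff ((a implies b) iff ((b implies a) iff (b iff a)))) iff not (((a iff b) implies a) iff (a implies (b implies b))) = 4/7 iff 4/7 = 1
b iff b = 3/7 iff 3/7 = 1
b iff (b iff b) = 3/7 iff 1 = 3/7
not a = not 1/7 = 6/7
a iff a = 1/7 iff 1/7 = 1
b implies (a iff a) = 3/7 implies 1 = 1
not a iff (b implies (a iff a)) = 6/7 iff 1 = 6/7
(b iff (b iff b)) implies (not a iff (b implies (a iff a))) = 3/7 implies 6/7 = 1
not ((b iff (b iff b)) implies (not a iff (b implies (a iff a)))) = not 1 = 0
not a = not 1/7 = 6/7
not a implies a = 6/7 implies 1/7 = 2/7
b implies b = 3/7 implies 3/7 = 1
not (b implies b) = not 1 = 0
b iff b = 3/7 iff 3/7 = 1
not (b implies b) implies (b iff b) = 0 implies 1 = 1
(not a implies a) iff (not (b implies b) implies (b iff b)) = 2/7 iff 1 = 2/7
not ((b iff (b iff b)) implies (not a iff (b implies (a iff a)))) iff ((not a implies a) iff (not (b implies b) implies (b iff b))) = 0 iff 2/7 = 5/7
(((not a iff b) iff ((a implies b) iff ((b implies a) iff (b iff a)))) iff not (((a iff b) implies a) iff (a implies (b implies b)))) implies (not ((b iff (b iff b)) implies (not a iff (b implies (a iff a)))) iff ((not a implies a) iff (not (b implies b) implies (b iff b)))) = 1 implies 5/7 = 5/7

5/7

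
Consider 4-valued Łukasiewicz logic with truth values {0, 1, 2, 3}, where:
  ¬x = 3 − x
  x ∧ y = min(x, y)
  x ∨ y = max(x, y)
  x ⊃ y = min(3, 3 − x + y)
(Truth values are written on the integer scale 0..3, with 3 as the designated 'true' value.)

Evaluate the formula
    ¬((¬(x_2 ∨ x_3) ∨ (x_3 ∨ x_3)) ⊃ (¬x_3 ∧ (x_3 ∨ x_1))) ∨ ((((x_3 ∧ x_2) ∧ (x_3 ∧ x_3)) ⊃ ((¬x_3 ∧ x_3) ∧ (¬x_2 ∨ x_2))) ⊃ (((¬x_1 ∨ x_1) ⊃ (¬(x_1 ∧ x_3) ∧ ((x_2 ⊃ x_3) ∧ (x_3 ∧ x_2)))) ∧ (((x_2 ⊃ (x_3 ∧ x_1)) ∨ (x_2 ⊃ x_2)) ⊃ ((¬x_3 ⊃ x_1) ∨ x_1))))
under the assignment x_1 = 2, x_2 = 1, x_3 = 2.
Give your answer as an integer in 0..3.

2

x_2 ∨ x_3 = 1 ∨ 2 = 2
¬(x_2 ∨ x_3) = ¬2 = 1
x_3 ∨ x_3 = 2 ∨ 2 = 2
¬(x_2 ∨ x_3) ∨ (x_3 ∨ x_3) = 1 ∨ 2 = 2
¬x_3 = ¬2 = 1
x_3 ∨ x_1 = 2 ∨ 2 = 2
¬x_3 ∧ (x_3 ∨ x_1) = 1 ∧ 2 = 1
(¬(x_2 ∨ x_3) ∨ (x_3 ∨ x_3)) ⊃ (¬x_3 ∧ (x_3 ∨ x_1)) = 2 ⊃ 1 = 2
¬((¬(x_2 ∨ x_3) ∨ (x_3 ∨ x_3)) ⊃ (¬x_3 ∧ (x_3 ∨ x_1))) = ¬2 = 1
x_3 ∧ x_2 = 2 ∧ 1 = 1
x_3 ∧ x_3 = 2 ∧ 2 = 2
(x_3 ∧ x_2) ∧ (x_3 ∧ x_3) = 1 ∧ 2 = 1
¬x_3 = ¬2 = 1
¬x_3 ∧ x_3 = 1 ∧ 2 = 1
¬x_2 = ¬1 = 2
¬x_2 ∨ x_2 = 2 ∨ 1 = 2
(¬x_3 ∧ x_3) ∧ (¬x_2 ∨ x_2) = 1 ∧ 2 = 1
((x_3 ∧ x_2) ∧ (x_3 ∧ x_3)) ⊃ ((¬x_3 ∧ x_3) ∧ (¬x_2 ∨ x_2)) = 1 ⊃ 1 = 3
¬x_1 = ¬2 = 1
¬x_1 ∨ x_1 = 1 ∨ 2 = 2
x_1 ∧ x_3 = 2 ∧ 2 = 2
¬(x_1 ∧ x_3) = ¬2 = 1
x_2 ⊃ x_3 = 1 ⊃ 2 = 3
x_3 ∧ x_2 = 2 ∧ 1 = 1
(x_2 ⊃ x_3) ∧ (x_3 ∧ x_2) = 3 ∧ 1 = 1
¬(x_1 ∧ x_3) ∧ ((x_2 ⊃ x_3) ∧ (x_3 ∧ x_2)) = 1 ∧ 1 = 1
(¬x_1 ∨ x_1) ⊃ (¬(x_1 ∧ x_3) ∧ ((x_2 ⊃ x_3) ∧ (x_3 ∧ x_2))) = 2 ⊃ 1 = 2
x_3 ∧ x_1 = 2 ∧ 2 = 2
x_2 ⊃ (x_3 ∧ x_1) = 1 ⊃ 2 = 3
x_2 ⊃ x_2 = 1 ⊃ 1 = 3
(x_2 ⊃ (x_3 ∧ x_1)) ∨ (x_2 ⊃ x_2) = 3 ∨ 3 = 3
¬x_3 = ¬2 = 1
¬x_3 ⊃ x_1 = 1 ⊃ 2 = 3
(¬x_3 ⊃ x_1) ∨ x_1 = 3 ∨ 2 = 3
((x_2 ⊃ (x_3 ∧ x_1)) ∨ (x_2 ⊃ x_2)) ⊃ ((¬x_3 ⊃ x_1) ∨ x_1) = 3 ⊃ 3 = 3
((¬x_1 ∨ x_1) ⊃ (¬(x_1 ∧ x_3) ∧ ((x_2 ⊃ x_3) ∧ (x_3 ∧ x_2)))) ∧ (((x_2 ⊃ (x_3 ∧ x_1)) ∨ (x_2 ⊃ x_2)) ⊃ ((¬x_3 ⊃ x_1) ∨ x_1)) = 2 ∧ 3 = 2
(((x_3 ∧ x_2) ∧ (x_3 ∧ x_3)) ⊃ ((¬x_3 ∧ x_3) ∧ (¬x_2 ∨ x_2))) ⊃ (((¬x_1 ∨ x_1) ⊃ (¬(x_1 ∧ x_3) ∧ ((x_2 ⊃ x_3) ∧ (x_3 ∧ x_2)))) ∧ (((x_2 ⊃ (x_3 ∧ x_1)) ∨ (x_2 ⊃ x_2)) ⊃ ((¬x_3 ⊃ x_1) ∨ x_1))) = 3 ⊃ 2 = 2
¬((¬(x_2 ∨ x_3) ∨ (x_3 ∨ x_3)) ⊃ (¬x_3 ∧ (x_3 ∨ x_1))) ∨ ((((x_3 ∧ x_2) ∧ (x_3 ∧ x_3)) ⊃ ((¬x_3 ∧ x_3) ∧ (¬x_2 ∨ x_2))) ⊃ (((¬x_1 ∨ x_1) ⊃ (¬(x_1 ∧ x_3) ∧ ((x_2 ⊃ x_3) ∧ (x_3 ∧ x_2)))) ∧ (((x_2 ⊃ (x_3 ∧ x_1)) ∨ (x_2 ⊃ x_2)) ⊃ ((¬x_3 ⊃ x_1) ∨ x_1)))) = 1 ∨ 2 = 2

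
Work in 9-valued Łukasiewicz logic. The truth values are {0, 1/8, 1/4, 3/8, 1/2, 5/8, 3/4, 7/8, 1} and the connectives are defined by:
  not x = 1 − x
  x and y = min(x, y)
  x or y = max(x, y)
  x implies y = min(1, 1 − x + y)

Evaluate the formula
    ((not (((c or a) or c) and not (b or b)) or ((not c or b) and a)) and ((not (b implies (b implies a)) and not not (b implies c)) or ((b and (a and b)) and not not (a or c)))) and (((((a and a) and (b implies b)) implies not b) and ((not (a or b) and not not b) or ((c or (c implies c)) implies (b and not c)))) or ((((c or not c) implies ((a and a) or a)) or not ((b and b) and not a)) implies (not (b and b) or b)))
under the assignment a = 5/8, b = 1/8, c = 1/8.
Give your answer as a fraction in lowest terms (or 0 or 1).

c or a = 1/8 or 5/8 = 5/8
(c or a) or c = 5/8 or 1/8 = 5/8
b or b = 1/8 or 1/8 = 1/8
not (b or b) = not 1/8 = 7/8
((c or a) or c) and not (b or b) = 5/8 and 7/8 = 5/8
not (((c or a) or c) and not (b or b)) = not 5/8 = 3/8
not c = not 1/8 = 7/8
not c or b = 7/8 or 1/8 = 7/8
(not c or b) and a = 7/8 and 5/8 = 5/8
not (((c or a) or c) and not (b or b)) or ((not c or b) and a) = 3/8 or 5/8 = 5/8
b implies a = 1/8 implies 5/8 = 1
b implies (b implies a) = 1/8 implies 1 = 1
not (b implies (b implies a)) = not 1 = 0
b implies c = 1/8 implies 1/8 = 1
not (b implies c) = not 1 = 0
not not (b implies c) = not 0 = 1
not (b implies (b implies a)) and not not (b implies c) = 0 and 1 = 0
a and b = 5/8 and 1/8 = 1/8
b and (a and b) = 1/8 and 1/8 = 1/8
a or c = 5/8 or 1/8 = 5/8
not (a or c) = not 5/8 = 3/8
not not (a or c) = not 3/8 = 5/8
(b and (a and b)) and not not (a or c) = 1/8 and 5/8 = 1/8
(not (b implies (b implies a)) and not not (b implies c)) or ((b and (a and b)) and not not (a or c)) = 0 or 1/8 = 1/8
(not (((c or a) or c) and not (b or b)) or ((not c or b) and a)) and ((not (b implies (b implies a)) and not not (b implies c)) or ((b and (a and b)) and not not (a or c))) = 5/8 and 1/8 = 1/8
a and a = 5/8 and 5/8 = 5/8
b implies b = 1/8 implies 1/8 = 1
(a and a) and (b implies b) = 5/8 and 1 = 5/8
not b = not 1/8 = 7/8
((a and a) and (b implies b)) implies not b = 5/8 implies 7/8 = 1
a or b = 5/8 or 1/8 = 5/8
not (a or b) = not 5/8 = 3/8
not b = not 1/8 = 7/8
not not b = not 7/8 = 1/8
not (a or b) and not not b = 3/8 and 1/8 = 1/8
c implies c = 1/8 implies 1/8 = 1
c or (c implies c) = 1/8 or 1 = 1
not c = not 1/8 = 7/8
b and not c = 1/8 and 7/8 = 1/8
(c or (c implies c)) implies (b and not c) = 1 implies 1/8 = 1/8
(not (a or b) and not not b) or ((c or (c implies c)) implies (b and not c)) = 1/8 or 1/8 = 1/8
(((a and a) and (b implies b)) implies not b) and ((not (a or b) and not not b) or ((c or (c implies c)) implies (b and not c))) = 1 and 1/8 = 1/8
not c = not 1/8 = 7/8
c or not c = 1/8 or 7/8 = 7/8
a and a = 5/8 and 5/8 = 5/8
(a and a) or a = 5/8 or 5/8 = 5/8
(c or not c) implies ((a and a) or a) = 7/8 implies 5/8 = 3/4
b and b = 1/8 and 1/8 = 1/8
not a = not 5/8 = 3/8
(b and b) and not a = 1/8 and 3/8 = 1/8
not ((b and b) and not a) = not 1/8 = 7/8
((c or not c) implies ((a and a) or a)) or not ((b and b) and not a) = 3/4 or 7/8 = 7/8
b and b = 1/8 and 1/8 = 1/8
not (b and b) = not 1/8 = 7/8
not (b and b) or b = 7/8 or 1/8 = 7/8
(((c or not c) implies ((a and a) or a)) or not ((b and b) and not a)) implies (not (b and b) or b) = 7/8 implies 7/8 = 1
((((a and a) and (b implies b)) implies not b) and ((not (a or b) and not not b) or ((c or (c implies c)) implies (b and not c)))) or ((((c or not c) implies ((a and a) or a)) or not ((b and b) and not a)) implies (not (b and b) or b)) = 1/8 or 1 = 1
((not (((c or a) or c) and not (b or b)) or ((not c or b) and a)) and ((not (b implies (b implies a)) and not not (b implies c)) or ((b and (a and b)) and not not (a or c)))) and (((((a and a) and (b implies b)) implies not b) and ((not (a or b) and not not b) or ((c or (c implies c)) implies (b and not c)))) or ((((c or not c) implies ((a and a) or a)) or not ((b and b) and not a)) implies (not (b and b) or b))) = 1/8 and 1 = 1/8

1/8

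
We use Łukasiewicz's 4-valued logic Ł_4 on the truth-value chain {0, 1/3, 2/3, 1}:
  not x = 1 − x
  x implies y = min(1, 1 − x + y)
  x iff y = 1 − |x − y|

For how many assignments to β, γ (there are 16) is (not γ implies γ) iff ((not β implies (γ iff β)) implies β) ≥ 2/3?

13

β = 0, γ = 0 ↦ 1  ≥
β = 0, γ = 1/3 ↦ 2/3  ≥
β = 0, γ = 2/3 ↦ 2/3  ≥
β = 0, γ = 1 ↦ 1  ≥
β = 1/3, γ = 0 ↦ 2/3  ≥
β = 1/3, γ = 1/3 ↦ 2/3  ≥
β = 1/3, γ = 2/3 ↦ 1/3  <
β = 1/3, γ = 1 ↦ 2/3  ≥
β = 2/3, γ = 0 ↦ 1/3  <
β = 2/3, γ = 1/3 ↦ 1  ≥
β = 2/3, γ = 2/3 ↦ 2/3  ≥
β = 2/3, γ = 1 ↦ 2/3  ≥
β = 1, γ = 0 ↦ 0  <
β = 1, γ = 1/3 ↦ 2/3  ≥
β = 1, γ = 2/3 ↦ 1  ≥
β = 1, γ = 1 ↦ 1  ≥
So 13 of the 16 assignments meet the threshold.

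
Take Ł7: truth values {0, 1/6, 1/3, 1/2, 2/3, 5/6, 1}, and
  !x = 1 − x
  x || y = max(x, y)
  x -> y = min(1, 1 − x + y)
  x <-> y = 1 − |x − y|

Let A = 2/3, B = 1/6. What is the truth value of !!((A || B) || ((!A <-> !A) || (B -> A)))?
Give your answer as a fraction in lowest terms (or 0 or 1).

A || B = 2/3 || 1/6 = 2/3
!A = !2/3 = 1/3
!A = !2/3 = 1/3
!A <-> !A = 1/3 <-> 1/3 = 1
B -> A = 1/6 -> 2/3 = 1
(!A <-> !A) || (B -> A) = 1 || 1 = 1
(A || B) || ((!A <-> !A) || (B -> A)) = 2/3 || 1 = 1
!((A || B) || ((!A <-> !A) || (B -> A))) = !1 = 0
!!((A || B) || ((!A <-> !A) || (B -> A))) = !0 = 1

1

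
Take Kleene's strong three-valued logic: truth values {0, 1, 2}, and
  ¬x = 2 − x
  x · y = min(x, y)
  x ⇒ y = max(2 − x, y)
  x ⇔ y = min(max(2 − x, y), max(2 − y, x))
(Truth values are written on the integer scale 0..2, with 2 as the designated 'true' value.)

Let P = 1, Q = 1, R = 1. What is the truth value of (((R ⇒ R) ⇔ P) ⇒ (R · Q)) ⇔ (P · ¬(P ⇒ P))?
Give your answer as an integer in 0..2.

R ⇒ R = 1 ⇒ 1 = 1
(R ⇒ R) ⇔ P = 1 ⇔ 1 = 1
R · Q = 1 · 1 = 1
((R ⇒ R) ⇔ P) ⇒ (R · Q) = 1 ⇒ 1 = 1
P ⇒ P = 1 ⇒ 1 = 1
¬(P ⇒ P) = ¬1 = 1
P · ¬(P ⇒ P) = 1 · 1 = 1
(((R ⇒ R) ⇔ P) ⇒ (R · Q)) ⇔ (P · ¬(P ⇒ P)) = 1 ⇔ 1 = 1

1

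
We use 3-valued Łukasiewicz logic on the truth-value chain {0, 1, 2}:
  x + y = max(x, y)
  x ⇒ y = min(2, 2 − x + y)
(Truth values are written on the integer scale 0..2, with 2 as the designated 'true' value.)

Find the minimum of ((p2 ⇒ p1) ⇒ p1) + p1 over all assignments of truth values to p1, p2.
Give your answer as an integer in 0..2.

Take p1 = 0, p2 = 0:
p2 ⇒ p1 = 0 ⇒ 0 = 2
(p2 ⇒ p1) ⇒ p1 = 2 ⇒ 0 = 0
((p2 ⇒ p1) ⇒ p1) + p1 = 0 + 0 = 0
No assignment yields a value below 0, so this is the minimum.

0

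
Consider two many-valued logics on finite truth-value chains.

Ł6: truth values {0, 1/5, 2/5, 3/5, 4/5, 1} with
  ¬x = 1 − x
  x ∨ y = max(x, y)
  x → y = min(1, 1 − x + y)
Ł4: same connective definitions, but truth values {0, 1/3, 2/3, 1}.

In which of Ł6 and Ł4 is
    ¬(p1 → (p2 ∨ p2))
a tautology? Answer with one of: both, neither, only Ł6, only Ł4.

neither

In Ł6: at p1 = 0, p2 = 0 the value is 0 — not a tautology.
In Ł4: at p1 = 0, p2 = 0 the value is 0 — not a tautology.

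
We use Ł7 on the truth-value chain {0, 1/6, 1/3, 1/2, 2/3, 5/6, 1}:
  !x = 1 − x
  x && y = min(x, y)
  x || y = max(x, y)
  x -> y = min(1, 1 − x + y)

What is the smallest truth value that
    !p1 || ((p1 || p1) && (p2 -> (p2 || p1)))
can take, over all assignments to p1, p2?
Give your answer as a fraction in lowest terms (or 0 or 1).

Take p1 = 1/2, p2 = 0:
!p1 = !1/2 = 1/2
p1 || p1 = 1/2 || 1/2 = 1/2
p2 || p1 = 0 || 1/2 = 1/2
p2 -> (p2 || p1) = 0 -> 1/2 = 1
(p1 || p1) && (p2 -> (p2 || p1)) = 1/2 && 1 = 1/2
!p1 || ((p1 || p1) && (p2 -> (p2 || p1))) = 1/2 || 1/2 = 1/2
No assignment yields a value below 1/2, so this is the minimum.

1/2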